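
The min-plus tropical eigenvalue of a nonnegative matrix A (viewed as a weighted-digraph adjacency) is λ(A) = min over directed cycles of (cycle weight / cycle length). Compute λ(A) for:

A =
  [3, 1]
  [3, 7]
λ(A) = 2

Enumerate directed cycles and compute their means (weight / length). Sample:
  cycle 0 → 0: weight = 3, length = 1, mean = 3/1 ≈ 3.000
  cycle 1 → 1: weight = 7, length = 1, mean = 7/1 ≈ 7.000
  cycle 0 → 1 → 0: weight = 4, length = 2, mean = 4/2 ≈ 2.000
  cycle 1 → 0 → 1: weight = 4, length = 2, mean = 4/2 ≈ 2.000
Minimum mean = 2.000, attained e.g. along the cycle 0 → 1 → 0 with weight 4 and length 2. So λ(A) = 4/2 = 2.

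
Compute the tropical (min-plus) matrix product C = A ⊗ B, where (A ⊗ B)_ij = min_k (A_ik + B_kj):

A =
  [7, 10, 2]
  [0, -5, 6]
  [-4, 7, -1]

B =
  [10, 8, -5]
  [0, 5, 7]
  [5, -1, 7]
A ⊗ B =
  [7, 1, 2]
  [-5, 0, -5]
  [4, -2, -9]

Apply the min-plus product entry-by-entry:
  C[0][0] = min over k of (A[0][0] + B[0][0] = 7 + 10 = 17, A[0][1] + B[1][0] = 10 + 0 = 10, A[0][2] + B[2][0] = 2 + 5 = 7) = 7 (attained at k = 2)
  C[0][1] = min over k of (A[0][0] + B[0][1] = 7 + 8 = 15, A[0][1] + B[1][1] = 10 + 5 = 15, A[0][2] + B[2][1] = 2 + -1 = 1) = 1 (attained at k = 2)
  C[0][2] = min over k of (A[0][0] + B[0][2] = 7 + -5 = 2, A[0][1] + B[1][2] = 10 + 7 = 17, A[0][2] + B[2][2] = 2 + 7 = 9) = 2 (attained at k = 0)
  C[1][0] = min over k of (A[1][0] + B[0][0] = 0 + 10 = 10, A[1][1] + B[1][0] = -5 + 0 = -5, A[1][2] + B[2][0] = 6 + 5 = 11) = -5 (attained at k = 1)
  C[1][1] = min over k of (A[1][0] + B[0][1] = 0 + 8 = 8, A[1][1] + B[1][1] = -5 + 5 = 0, A[1][2] + B[2][1] = 6 + -1 = 5) = 0 (attained at k = 1)
  C[1][2] = min over k of (A[1][0] + B[0][2] = 0 + -5 = -5, A[1][1] + B[1][2] = -5 + 7 = 2, A[1][2] + B[2][2] = 6 + 7 = 13) = -5 (attained at k = 0)
  C[2][0] = min over k of (A[2][0] + B[0][0] = -4 + 10 = 6, A[2][1] + B[1][0] = 7 + 0 = 7, A[2][2] + B[2][0] = -1 + 5 = 4) = 4 (attained at k = 2)
  C[2][1] = min over k of (A[2][0] + B[0][1] = -4 + 8 = 4, A[2][1] + B[1][1] = 7 + 5 = 12, A[2][2] + B[2][1] = -1 + -1 = -2) = -2 (attained at k = 2)
  C[2][2] = min over k of (A[2][0] + B[0][2] = -4 + -5 = -9, A[2][1] + B[1][2] = 7 + 7 = 14, A[2][2] + B[2][2] = -1 + 7 = 6) = -9 (attained at k = 0)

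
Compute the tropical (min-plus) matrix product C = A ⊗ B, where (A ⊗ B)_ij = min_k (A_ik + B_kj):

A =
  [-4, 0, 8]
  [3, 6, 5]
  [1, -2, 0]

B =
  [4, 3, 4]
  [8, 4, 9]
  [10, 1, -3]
A ⊗ B =
  [0, -1, 0]
  [7, 6, 2]
  [5, 1, -3]

Apply the min-plus product entry-by-entry:
  C[0][0] = min over k of (A[0][0] + B[0][0] = -4 + 4 = 0, A[0][1] + B[1][0] = 0 + 8 = 8, A[0][2] + B[2][0] = 8 + 10 = 18) = 0 (attained at k = 0)
  C[0][1] = min over k of (A[0][0] + B[0][1] = -4 + 3 = -1, A[0][1] + B[1][1] = 0 + 4 = 4, A[0][2] + B[2][1] = 8 + 1 = 9) = -1 (attained at k = 0)
  C[0][2] = min over k of (A[0][0] + B[0][2] = -4 + 4 = 0, A[0][1] + B[1][2] = 0 + 9 = 9, A[0][2] + B[2][2] = 8 + -3 = 5) = 0 (attained at k = 0)
  C[1][0] = min over k of (A[1][0] + B[0][0] = 3 + 4 = 7, A[1][1] + B[1][0] = 6 + 8 = 14, A[1][2] + B[2][0] = 5 + 10 = 15) = 7 (attained at k = 0)
  C[1][1] = min over k of (A[1][0] + B[0][1] = 3 + 3 = 6, A[1][1] + B[1][1] = 6 + 4 = 10, A[1][2] + B[2][1] = 5 + 1 = 6) = 6 (attained at k = 0)
  C[1][2] = min over k of (A[1][0] + B[0][2] = 3 + 4 = 7, A[1][1] + B[1][2] = 6 + 9 = 15, A[1][2] + B[2][2] = 5 + -3 = 2) = 2 (attained at k = 2)
  C[2][0] = min over k of (A[2][0] + B[0][0] = 1 + 4 = 5, A[2][1] + B[1][0] = -2 + 8 = 6, A[2][2] + B[2][0] = 0 + 10 = 10) = 5 (attained at k = 0)
  C[2][1] = min over k of (A[2][0] + B[0][1] = 1 + 3 = 4, A[2][1] + B[1][1] = -2 + 4 = 2, A[2][2] + B[2][1] = 0 + 1 = 1) = 1 (attained at k = 2)
  C[2][2] = min over k of (A[2][0] + B[0][2] = 1 + 4 = 5, A[2][1] + B[1][2] = -2 + 9 = 7, A[2][2] + B[2][2] = 0 + -3 = -3) = -3 (attained at k = 2)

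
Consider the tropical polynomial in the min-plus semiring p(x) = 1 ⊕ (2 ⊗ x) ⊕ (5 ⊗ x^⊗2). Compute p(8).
p(8) = 1

A tropical monomial a ⊗ x^⊗i evaluates to a + i · x. Evaluating each term at x = 8:
  Term 0 contributes 1 + 0 · 8 = 1
  Term 1 contributes 2 + 1 · 8 = 10
  Term 2 contributes 5 + 2 · 8 = 21
p(8) = ⊕ of these = min[1, 10, 21] = 1.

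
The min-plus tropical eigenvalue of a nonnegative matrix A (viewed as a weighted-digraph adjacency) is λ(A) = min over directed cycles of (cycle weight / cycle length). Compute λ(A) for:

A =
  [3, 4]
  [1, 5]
λ(A) = 5/2

Enumerate directed cycles and compute their means (weight / length). Sample:
  cycle 0 → 0: weight = 3, length = 1, mean = 3/1 ≈ 3.000
  cycle 1 → 1: weight = 5, length = 1, mean = 5/1 ≈ 5.000
  cycle 0 → 1 → 0: weight = 5, length = 2, mean = 5/2 ≈ 2.500
  cycle 1 → 0 → 1: weight = 5, length = 2, mean = 5/2 ≈ 2.500
Minimum mean = 2.500, attained e.g. along the cycle 0 → 1 → 0 with weight 5 and length 2. So λ(A) = 5/2 = 5/2.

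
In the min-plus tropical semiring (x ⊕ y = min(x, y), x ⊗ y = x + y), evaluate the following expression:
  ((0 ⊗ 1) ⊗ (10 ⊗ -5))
((0 ⊗ 1) ⊗ (10 ⊗ -5)) = 6

Expand innermost to outermost. Recall ⊕ takes the minimum of its arguments and ⊗ takes their sum. Working out the expression ((0 ⊗ 1) ⊗ (10 ⊗ -5)) gives 6.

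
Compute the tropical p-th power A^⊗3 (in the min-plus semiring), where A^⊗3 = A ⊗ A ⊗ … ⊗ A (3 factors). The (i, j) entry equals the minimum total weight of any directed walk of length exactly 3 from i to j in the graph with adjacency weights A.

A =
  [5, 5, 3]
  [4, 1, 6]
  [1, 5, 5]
A^⊗3 =
  [9, 7, 7]
  [6, 3, 8]
  [5, 7, 9]

Each entry (A^⊗3)_ij equals the minimum over all length-3 walks i = v_0 → v_1 → … → v_3 = j of Σ_t A[v_t][v_{t+1}]. For example, for (i, j) = (0, 2) we minimise over 9 possible intermediate vertex sequences; the minimum is 7, attained along the walk 0 → 2 → 0 → 2.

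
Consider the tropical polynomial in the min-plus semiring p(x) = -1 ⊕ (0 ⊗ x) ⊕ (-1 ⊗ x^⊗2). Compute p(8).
p(8) = -1

A tropical monomial a ⊗ x^⊗i evaluates to a + i · x. Evaluating each term at x = 8:
  Term 0 contributes -1 + 0 · 8 = -1
  Term 1 contributes 0 + 1 · 8 = 8
  Term 2 contributes -1 + 2 · 8 = 15
p(8) = ⊕ of these = min[-1, 8, 15] = -1.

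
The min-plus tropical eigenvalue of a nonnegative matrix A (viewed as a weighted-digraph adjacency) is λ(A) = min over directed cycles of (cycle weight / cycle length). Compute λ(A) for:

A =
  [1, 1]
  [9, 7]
λ(A) = 1

Enumerate directed cycles and compute their means (weight / length). Sample:
  cycle 0 → 0: weight = 1, length = 1, mean = 1/1 ≈ 1.000
  cycle 1 → 1: weight = 7, length = 1, mean = 7/1 ≈ 7.000
  cycle 0 → 1 → 0: weight = 10, length = 2, mean = 10/2 ≈ 5.000
  cycle 1 → 0 → 1: weight = 10, length = 2, mean = 10/2 ≈ 5.000
Minimum mean = 1.000, attained e.g. along the cycle 0 → 0 with weight 1 and length 1. So λ(A) = 1/1 = 1.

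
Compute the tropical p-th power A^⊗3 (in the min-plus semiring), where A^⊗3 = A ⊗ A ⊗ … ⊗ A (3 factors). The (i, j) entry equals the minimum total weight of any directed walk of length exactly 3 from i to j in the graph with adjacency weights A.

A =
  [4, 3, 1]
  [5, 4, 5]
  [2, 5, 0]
A^⊗3 =
  [3, 6, 1]
  [7, 10, 5]
  [2, 5, 0]

Each entry (A^⊗3)_ij equals the minimum over all length-3 walks i = v_0 → v_1 → … → v_3 = j of Σ_t A[v_t][v_{t+1}]. For example, for (i, j) = (0, 2) we minimise over 9 possible intermediate vertex sequences; the minimum is 1, attained along the walk 0 → 2 → 2 → 2.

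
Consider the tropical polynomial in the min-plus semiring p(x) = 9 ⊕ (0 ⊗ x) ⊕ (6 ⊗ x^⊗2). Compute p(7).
p(7) = 7

A tropical monomial a ⊗ x^⊗i evaluates to a + i · x. Evaluating each term at x = 7:
  Term 0 contributes 9 + 0 · 7 = 9
  Term 1 contributes 0 + 1 · 7 = 7
  Term 2 contributes 6 + 2 · 7 = 20
p(7) = ⊕ of these = min[9, 7, 20] = 7.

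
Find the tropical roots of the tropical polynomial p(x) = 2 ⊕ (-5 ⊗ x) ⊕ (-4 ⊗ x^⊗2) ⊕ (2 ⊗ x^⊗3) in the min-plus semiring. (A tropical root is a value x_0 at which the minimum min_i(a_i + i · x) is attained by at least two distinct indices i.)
Roots: {-6, -1, 7}

Each tropical root is a break point of the lower envelope of the lines y = a_i + i · x (there are 4 lines, with slopes 0, 1, ..., 3). Only the lines that attain the minimum somewhere contribute to roots; other lines are dominated. Here the surviving (envelope) indices are i = 3, i = 2, i = 1, i = 0.
Intersections between consecutive envelope lines give the roots: for adjacent envelope indices i < j the intersection is x = (a_i − a_j) / (j − i). Reading off the sorted break points: {-6, -1, 7}.
Verification: at each break x_0, at least two indices attain the minimum of min_i(a_i + i · x_0).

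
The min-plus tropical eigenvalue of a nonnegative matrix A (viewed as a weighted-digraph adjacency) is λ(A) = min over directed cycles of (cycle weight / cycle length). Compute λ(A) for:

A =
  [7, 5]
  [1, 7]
λ(A) = 3

Enumerate directed cycles and compute their means (weight / length). Sample:
  cycle 0 → 0: weight = 7, length = 1, mean = 7/1 ≈ 7.000
  cycle 1 → 1: weight = 7, length = 1, mean = 7/1 ≈ 7.000
  cycle 0 → 1 → 0: weight = 6, length = 2, mean = 6/2 ≈ 3.000
  cycle 1 → 0 → 1: weight = 6, length = 2, mean = 6/2 ≈ 3.000
Minimum mean = 3.000, attained e.g. along the cycle 0 → 1 → 0 with weight 6 and length 2. So λ(A) = 6/2 = 3.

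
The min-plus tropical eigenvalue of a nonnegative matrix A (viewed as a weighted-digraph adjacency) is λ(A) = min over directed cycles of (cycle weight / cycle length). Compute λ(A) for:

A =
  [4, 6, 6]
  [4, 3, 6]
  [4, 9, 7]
λ(A) = 3

Enumerate directed cycles and compute their means (weight / length). Sample:
  cycle 0 → 0: weight = 4, length = 1, mean = 4/1 ≈ 4.000
  cycle 1 → 1: weight = 3, length = 1, mean = 3/1 ≈ 3.000
  cycle 2 → 2: weight = 7, length = 1, mean = 7/1 ≈ 7.000
  cycle 0 → 1 → 0: weight = 10, length = 2, mean = 10/2 ≈ 5.000
  cycle 0 → 2 → 0: weight = 10, length = 2, mean = 10/2 ≈ 5.000
  cycle 1 → 0 → 1: weight = 10, length = 2, mean = 10/2 ≈ 5.000
Minimum mean = 3.000, attained e.g. along the cycle 1 → 1 with weight 3 and length 1. So λ(A) = 3/1 = 3.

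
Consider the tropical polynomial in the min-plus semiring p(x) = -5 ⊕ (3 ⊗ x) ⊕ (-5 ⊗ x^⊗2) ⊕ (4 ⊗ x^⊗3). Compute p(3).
p(3) = -5

A tropical monomial a ⊗ x^⊗i evaluates to a + i · x. Evaluating each term at x = 3:
  Term 0 contributes -5 + 0 · 3 = -5
  Term 1 contributes 3 + 1 · 3 = 6
  Term 2 contributes -5 + 2 · 3 = 1
  Term 3 contributes 4 + 3 · 3 = 13
p(3) = ⊕ of these = min[-5, 6, 1, 13] = -5.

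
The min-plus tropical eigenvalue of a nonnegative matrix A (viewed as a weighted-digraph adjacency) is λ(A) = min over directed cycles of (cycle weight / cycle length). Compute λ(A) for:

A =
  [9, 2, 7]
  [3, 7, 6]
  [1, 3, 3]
λ(A) = 5/2

Enumerate directed cycles and compute their means (weight / length). Sample:
  cycle 0 → 0: weight = 9, length = 1, mean = 9/1 ≈ 9.000
  cycle 1 → 1: weight = 7, length = 1, mean = 7/1 ≈ 7.000
  cycle 2 → 2: weight = 3, length = 1, mean = 3/1 ≈ 3.000
  cycle 0 → 1 → 0: weight = 5, length = 2, mean = 5/2 ≈ 2.500
  cycle 0 → 2 → 0: weight = 8, length = 2, mean = 8/2 ≈ 4.000
  cycle 1 → 0 → 1: weight = 5, length = 2, mean = 5/2 ≈ 2.500
Minimum mean = 2.500, attained e.g. along the cycle 0 → 1 → 0 with weight 5 and length 2. So λ(A) = 5/2 = 5/2.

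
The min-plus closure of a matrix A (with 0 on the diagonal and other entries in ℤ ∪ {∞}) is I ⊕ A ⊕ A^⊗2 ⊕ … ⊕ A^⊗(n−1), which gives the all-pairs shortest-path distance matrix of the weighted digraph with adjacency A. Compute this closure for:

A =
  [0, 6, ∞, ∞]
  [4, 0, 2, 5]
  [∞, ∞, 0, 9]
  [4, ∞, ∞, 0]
Closure =
  [0, 6, 8, 11]
  [4, 0, 2, 5]
  [13, 19, 0, 9]
  [4, 10, 12, 0]

This is the Floyd-Warshall all-pairs shortest-path computation. For each intermediate vertex k = 0, 1, …, 3, update dist[i][j] ← min(dist[i][j], dist[i][k] + dist[k][j]). The final matrix gives, for each (i, j), the minimum total weight of any directed path from i to j (possibly empty when i = j).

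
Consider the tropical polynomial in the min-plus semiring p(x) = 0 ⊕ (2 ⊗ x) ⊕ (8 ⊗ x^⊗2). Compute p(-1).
p(-1) = 0

A tropical monomial a ⊗ x^⊗i evaluates to a + i · x. Evaluating each term at x = -1:
  Term 0 contributes 0 + 0 · -1 = 0
  Term 1 contributes 2 + 1 · -1 = 1
  Term 2 contributes 8 + 2 · -1 = 6
p(-1) = ⊕ of these = min[0, 1, 6] = 0.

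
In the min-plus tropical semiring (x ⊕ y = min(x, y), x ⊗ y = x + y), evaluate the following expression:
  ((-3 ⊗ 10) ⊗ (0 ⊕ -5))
((-3 ⊗ 10) ⊗ (0 ⊕ -5)) = 2

Expand innermost to outermost. Recall ⊕ takes the minimum of its arguments and ⊗ takes their sum. Working out the expression ((-3 ⊗ 10) ⊗ (0 ⊕ -5)) gives 2.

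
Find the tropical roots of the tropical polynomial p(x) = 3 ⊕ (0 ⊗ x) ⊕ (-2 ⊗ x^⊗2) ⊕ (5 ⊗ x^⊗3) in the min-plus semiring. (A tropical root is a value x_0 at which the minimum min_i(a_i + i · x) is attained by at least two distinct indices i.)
Roots: {-7, 2, 3}

Each tropical root is a break point of the lower envelope of the lines y = a_i + i · x (there are 4 lines, with slopes 0, 1, ..., 3). Only the lines that attain the minimum somewhere contribute to roots; other lines are dominated. Here the surviving (envelope) indices are i = 3, i = 2, i = 1, i = 0.
Intersections between consecutive envelope lines give the roots: for adjacent envelope indices i < j the intersection is x = (a_i − a_j) / (j − i). Reading off the sorted break points: {-7, 2, 3}.
Verification: at each break x_0, at least two indices attain the minimum of min_i(a_i + i · x_0).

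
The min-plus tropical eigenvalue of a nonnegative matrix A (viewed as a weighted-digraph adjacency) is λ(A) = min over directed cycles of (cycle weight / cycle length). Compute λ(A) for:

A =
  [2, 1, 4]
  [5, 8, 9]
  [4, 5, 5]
λ(A) = 2

Enumerate directed cycles and compute their means (weight / length). Sample:
  cycle 0 → 0: weight = 2, length = 1, mean = 2/1 ≈ 2.000
  cycle 1 → 1: weight = 8, length = 1, mean = 8/1 ≈ 8.000
  cycle 2 → 2: weight = 5, length = 1, mean = 5/1 ≈ 5.000
  cycle 0 → 1 → 0: weight = 6, length = 2, mean = 6/2 ≈ 3.000
  cycle 0 → 2 → 0: weight = 8, length = 2, mean = 8/2 ≈ 4.000
  cycle 1 → 0 → 1: weight = 6, length = 2, mean = 6/2 ≈ 3.000
Minimum mean = 2.000, attained e.g. along the cycle 0 → 0 with weight 2 and length 1. So λ(A) = 2/1 = 2.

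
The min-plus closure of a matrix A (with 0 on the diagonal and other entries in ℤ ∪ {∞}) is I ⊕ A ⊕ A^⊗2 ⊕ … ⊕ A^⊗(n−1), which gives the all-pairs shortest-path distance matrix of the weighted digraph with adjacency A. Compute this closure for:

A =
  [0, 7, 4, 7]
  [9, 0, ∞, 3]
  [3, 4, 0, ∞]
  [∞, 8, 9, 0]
Closure =
  [0, 7, 4, 7]
  [9, 0, 12, 3]
  [3, 4, 0, 7]
  [12, 8, 9, 0]

This is the Floyd-Warshall all-pairs shortest-path computation. For each intermediate vertex k = 0, 1, …, 3, update dist[i][j] ← min(dist[i][j], dist[i][k] + dist[k][j]). The final matrix gives, for each (i, j), the minimum total weight of any directed path from i to j (possibly empty when i = j).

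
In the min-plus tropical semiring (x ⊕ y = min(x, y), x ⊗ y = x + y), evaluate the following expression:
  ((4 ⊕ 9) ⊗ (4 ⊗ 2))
((4 ⊕ 9) ⊗ (4 ⊗ 2)) = 10

Expand innermost to outermost. Recall ⊕ takes the minimum of its arguments and ⊗ takes their sum. Working out the expression ((4 ⊕ 9) ⊗ (4 ⊗ 2)) gives 10.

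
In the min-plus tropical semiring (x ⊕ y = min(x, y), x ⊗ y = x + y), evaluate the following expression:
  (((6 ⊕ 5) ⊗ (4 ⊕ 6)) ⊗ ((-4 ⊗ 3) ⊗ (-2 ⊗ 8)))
(((6 ⊕ 5) ⊗ (4 ⊕ 6)) ⊗ ((-4 ⊗ 3) ⊗ (-2 ⊗ 8))) = 14

Expand innermost to outermost. Recall ⊕ takes the minimum of its arguments and ⊗ takes their sum. Working out the expression (((6 ⊕ 5) ⊗ (4 ⊕ 6)) ⊗ ((-4 ⊗ 3) ⊗ (-2 ⊗ 8))) gives 14.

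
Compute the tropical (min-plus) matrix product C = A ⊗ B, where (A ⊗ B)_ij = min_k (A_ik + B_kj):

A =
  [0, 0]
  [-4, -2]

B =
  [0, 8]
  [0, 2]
A ⊗ B =
  [0, 2]
  [-4, 0]

Apply the min-plus product entry-by-entry:
  C[0][0] = min over k of (A[0][0] + B[0][0] = 0 + 0 = 0, A[0][1] + B[1][0] = 0 + 0 = 0) = 0 (attained at k = 0)
  C[0][1] = min over k of (A[0][0] + B[0][1] = 0 + 8 = 8, A[0][1] + B[1][1] = 0 + 2 = 2) = 2 (attained at k = 1)
  C[1][0] = min over k of (A[1][0] + B[0][0] = -4 + 0 = -4, A[1][1] + B[1][0] = -2 + 0 = -2) = -4 (attained at k = 0)
  C[1][1] = min over k of (A[1][0] + B[0][1] = -4 + 8 = 4, A[1][1] + B[1][1] = -2 + 2 = 0) = 0 (attained at k = 1)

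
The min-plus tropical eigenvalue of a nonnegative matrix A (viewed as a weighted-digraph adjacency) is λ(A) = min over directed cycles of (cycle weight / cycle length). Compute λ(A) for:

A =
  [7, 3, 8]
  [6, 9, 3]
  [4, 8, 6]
λ(A) = 10/3

Enumerate directed cycles and compute their means (weight / length). Sample:
  cycle 0 → 0: weight = 7, length = 1, mean = 7/1 ≈ 7.000
  cycle 1 → 1: weight = 9, length = 1, mean = 9/1 ≈ 9.000
  cycle 2 → 2: weight = 6, length = 1, mean = 6/1 ≈ 6.000
  cycle 0 → 1 → 0: weight = 9, length = 2, mean = 9/2 ≈ 4.500
  cycle 0 → 2 → 0: weight = 12, length = 2, mean = 12/2 ≈ 6.000
  cycle 1 → 0 → 1: weight = 9, length = 2, mean = 9/2 ≈ 4.500
Minimum mean = 3.333, attained e.g. along the cycle 0 → 1 → 2 → 0 with weight 10 and length 3. So λ(A) = 10/3 = 10/3.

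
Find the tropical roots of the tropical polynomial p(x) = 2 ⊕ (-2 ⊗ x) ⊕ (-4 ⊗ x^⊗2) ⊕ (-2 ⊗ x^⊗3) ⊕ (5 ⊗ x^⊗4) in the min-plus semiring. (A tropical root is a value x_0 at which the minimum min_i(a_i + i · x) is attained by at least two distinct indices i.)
Roots: {-7, -2, 2, 4}

Each tropical root is a break point of the lower envelope of the lines y = a_i + i · x (there are 5 lines, with slopes 0, 1, ..., 4). Only the lines that attain the minimum somewhere contribute to roots; other lines are dominated. Here the surviving (envelope) indices are i = 4, i = 3, i = 2, i = 1, i = 0.
Intersections between consecutive envelope lines give the roots: for adjacent envelope indices i < j the intersection is x = (a_i − a_j) / (j − i). Reading off the sorted break points: {-7, -2, 2, 4}.
Verification: at each break x_0, at least two indices attain the minimum of min_i(a_i + i · x_0).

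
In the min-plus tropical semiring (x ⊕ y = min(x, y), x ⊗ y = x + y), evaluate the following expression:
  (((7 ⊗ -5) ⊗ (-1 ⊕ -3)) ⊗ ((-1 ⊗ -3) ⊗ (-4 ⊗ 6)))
(((7 ⊗ -5) ⊗ (-1 ⊕ -3)) ⊗ ((-1 ⊗ -3) ⊗ (-4 ⊗ 6))) = -3

Expand innermost to outermost. Recall ⊕ takes the minimum of its arguments and ⊗ takes their sum. Working out the expression (((7 ⊗ -5) ⊗ (-1 ⊕ -3)) ⊗ ((-1 ⊗ -3) ⊗ (-4 ⊗ 6))) gives -3.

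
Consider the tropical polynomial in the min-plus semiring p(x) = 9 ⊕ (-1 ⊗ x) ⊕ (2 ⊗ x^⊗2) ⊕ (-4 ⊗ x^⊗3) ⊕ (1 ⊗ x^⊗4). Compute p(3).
p(3) = 2

A tropical monomial a ⊗ x^⊗i evaluates to a + i · x. Evaluating each term at x = 3:
  Term 0 contributes 9 + 0 · 3 = 9
  Term 1 contributes -1 + 1 · 3 = 2
  Term 2 contributes 2 + 2 · 3 = 8
  Term 3 contributes -4 + 3 · 3 = 5
  Term 4 contributes 1 + 4 · 3 = 13
p(3) = ⊕ of these = min[9, 2, 8, 5, 13] = 2.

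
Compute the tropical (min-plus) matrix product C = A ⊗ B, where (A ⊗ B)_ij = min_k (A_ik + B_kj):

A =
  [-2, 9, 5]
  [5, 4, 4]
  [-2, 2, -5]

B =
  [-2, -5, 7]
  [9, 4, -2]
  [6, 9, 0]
A ⊗ B =
  [-4, -7, 5]
  [3, 0, 2]
  [-4, -7, -5]

Apply the min-plus product entry-by-entry:
  C[0][0] = min over k of (A[0][0] + B[0][0] = -2 + -2 = -4, A[0][1] + B[1][0] = 9 + 9 = 18, A[0][2] + B[2][0] = 5 + 6 = 11) = -4 (attained at k = 0)
  C[0][1] = min over k of (A[0][0] + B[0][1] = -2 + -5 = -7, A[0][1] + B[1][1] = 9 + 4 = 13, A[0][2] + B[2][1] = 5 + 9 = 14) = -7 (attained at k = 0)
  C[0][2] = min over k of (A[0][0] + B[0][2] = -2 + 7 = 5, A[0][1] + B[1][2] = 9 + -2 = 7, A[0][2] + B[2][2] = 5 + 0 = 5) = 5 (attained at k = 0)
  C[1][0] = min over k of (A[1][0] + B[0][0] = 5 + -2 = 3, A[1][1] + B[1][0] = 4 + 9 = 13, A[1][2] + B[2][0] = 4 + 6 = 10) = 3 (attained at k = 0)
  C[1][1] = min over k of (A[1][0] + B[0][1] = 5 + -5 = 0, A[1][1] + B[1][1] = 4 + 4 = 8, A[1][2] + B[2][1] = 4 + 9 = 13) = 0 (attained at k = 0)
  C[1][2] = min over k of (A[1][0] + B[0][2] = 5 + 7 = 12, A[1][1] + B[1][2] = 4 + -2 = 2, A[1][2] + B[2][2] = 4 + 0 = 4) = 2 (attained at k = 1)
  C[2][0] = min over k of (A[2][0] + B[0][0] = -2 + -2 = -4, A[2][1] + B[1][0] = 2 + 9 = 11, A[2][2] + B[2][0] = -5 + 6 = 1) = -4 (attained at k = 0)
  C[2][1] = min over k of (A[2][0] + B[0][1] = -2 + -5 = -7, A[2][1] + B[1][1] = 2 + 4 = 6, A[2][2] + B[2][1] = -5 + 9 = 4) = -7 (attained at k = 0)
  C[2][2] = min over k of (A[2][0] + B[0][2] = -2 + 7 = 5, A[2][1] + B[1][2] = 2 + -2 = 0, A[2][2] + B[2][2] = -5 + 0 = -5) = -5 (attained at k = 2)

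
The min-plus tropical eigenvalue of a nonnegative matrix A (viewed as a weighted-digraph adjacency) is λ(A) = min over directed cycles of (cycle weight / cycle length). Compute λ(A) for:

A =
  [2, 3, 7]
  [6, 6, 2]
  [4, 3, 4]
λ(A) = 2

Enumerate directed cycles and compute their means (weight / length). Sample:
  cycle 0 → 0: weight = 2, length = 1, mean = 2/1 ≈ 2.000
  cycle 1 → 1: weight = 6, length = 1, mean = 6/1 ≈ 6.000
  cycle 2 → 2: weight = 4, length = 1, mean = 4/1 ≈ 4.000
  cycle 0 → 1 → 0: weight = 9, length = 2, mean = 9/2 ≈ 4.500
  cycle 0 → 2 → 0: weight = 11, length = 2, mean = 11/2 ≈ 5.500
  cycle 1 → 0 → 1: weight = 9, length = 2, mean = 9/2 ≈ 4.500
Minimum mean = 2.000, attained e.g. along the cycle 0 → 0 with weight 2 and length 1. So λ(A) = 2/1 = 2.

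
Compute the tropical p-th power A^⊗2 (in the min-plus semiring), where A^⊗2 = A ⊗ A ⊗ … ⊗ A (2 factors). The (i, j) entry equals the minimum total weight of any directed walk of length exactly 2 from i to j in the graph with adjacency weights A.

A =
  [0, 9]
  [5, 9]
A^⊗2 =
  [0, 9]
  [5, 14]

Each entry (A^⊗2)_ij equals the minimum over all length-2 walks i = v_0 → v_1 → … → v_2 = j of Σ_t A[v_t][v_{t+1}]. For example, for (i, j) = (0, 1) we minimise over 2 possible intermediate vertex sequences; the minimum is 9, attained along the walk 0 → 0 → 1.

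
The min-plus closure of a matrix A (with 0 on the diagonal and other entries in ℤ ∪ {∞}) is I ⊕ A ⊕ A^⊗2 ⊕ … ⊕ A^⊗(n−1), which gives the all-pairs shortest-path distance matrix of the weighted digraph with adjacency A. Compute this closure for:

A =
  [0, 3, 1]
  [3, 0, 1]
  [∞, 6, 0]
Closure =
  [0, 3, 1]
  [3, 0, 1]
  [9, 6, 0]

This is the Floyd-Warshall all-pairs shortest-path computation. For each intermediate vertex k = 0, 1, …, 2, update dist[i][j] ← min(dist[i][j], dist[i][k] + dist[k][j]). The final matrix gives, for each (i, j), the minimum total weight of any directed path from i to j (possibly empty when i = j).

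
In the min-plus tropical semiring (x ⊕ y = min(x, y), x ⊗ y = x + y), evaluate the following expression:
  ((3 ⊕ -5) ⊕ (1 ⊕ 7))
((3 ⊕ -5) ⊕ (1 ⊕ 7)) = -5

Expand innermost to outermost. Recall ⊕ takes the minimum of its arguments and ⊗ takes their sum. Working out the expression ((3 ⊕ -5) ⊕ (1 ⊕ 7)) gives -5.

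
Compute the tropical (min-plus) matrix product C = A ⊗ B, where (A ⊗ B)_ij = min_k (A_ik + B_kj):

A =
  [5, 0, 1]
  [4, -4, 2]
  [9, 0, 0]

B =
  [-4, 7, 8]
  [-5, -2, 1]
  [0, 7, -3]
A ⊗ B =
  [-5, -2, -2]
  [-9, -6, -3]
  [-5, -2, -3]

Apply the min-plus product entry-by-entry:
  C[0][0] = min over k of (A[0][0] + B[0][0] = 5 + -4 = 1, A[0][1] + B[1][0] = 0 + -5 = -5, A[0][2] + B[2][0] = 1 + 0 = 1) = -5 (attained at k = 1)
  C[0][1] = min over k of (A[0][0] + B[0][1] = 5 + 7 = 12, A[0][1] + B[1][1] = 0 + -2 = -2, A[0][2] + B[2][1] = 1 + 7 = 8) = -2 (attained at k = 1)
  C[0][2] = min over k of (A[0][0] + B[0][2] = 5 + 8 = 13, A[0][1] + B[1][2] = 0 + 1 = 1, A[0][2] + B[2][2] = 1 + -3 = -2) = -2 (attained at k = 2)
  C[1][0] = min over k of (A[1][0] + B[0][0] = 4 + -4 = 0, A[1][1] + B[1][0] = -4 + -5 = -9, A[1][2] + B[2][0] = 2 + 0 = 2) = -9 (attained at k = 1)
  C[1][1] = min over k of (A[1][0] + B[0][1] = 4 + 7 = 11, A[1][1] + B[1][1] = -4 + -2 = -6, A[1][2] + B[2][1] = 2 + 7 = 9) = -6 (attained at k = 1)
  C[1][2] = min over k of (A[1][0] + B[0][2] = 4 + 8 = 12, A[1][1] + B[1][2] = -4 + 1 = -3, A[1][2] + B[2][2] = 2 + -3 = -1) = -3 (attained at k = 1)
  C[2][0] = min over k of (A[2][0] + B[0][0] = 9 + -4 = 5, A[2][1] + B[1][0] = 0 + -5 = -5, A[2][2] + B[2][0] = 0 + 0 = 0) = -5 (attained at k = 1)
  C[2][1] = min over k of (A[2][0] + B[0][1] = 9 + 7 = 16, A[2][1] + B[1][1] = 0 + -2 = -2, A[2][2] + B[2][1] = 0 + 7 = 7) = -2 (attained at k = 1)
  C[2][2] = min over k of (A[2][0] + B[0][2] = 9 + 8 = 17, A[2][1] + B[1][2] = 0 + 1 = 1, A[2][2] + B[2][2] = 0 + -3 = -3) = -3 (attained at k = 2)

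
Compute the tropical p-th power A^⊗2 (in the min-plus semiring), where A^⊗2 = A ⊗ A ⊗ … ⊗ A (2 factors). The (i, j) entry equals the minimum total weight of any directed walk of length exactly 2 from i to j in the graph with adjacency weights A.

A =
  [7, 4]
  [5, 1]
A^⊗2 =
  [9, 5]
  [6, 2]

Each entry (A^⊗2)_ij equals the minimum over all length-2 walks i = v_0 → v_1 → … → v_2 = j of Σ_t A[v_t][v_{t+1}]. For example, for (i, j) = (0, 1) we minimise over 2 possible intermediate vertex sequences; the minimum is 5, attained along the walk 0 → 1 → 1.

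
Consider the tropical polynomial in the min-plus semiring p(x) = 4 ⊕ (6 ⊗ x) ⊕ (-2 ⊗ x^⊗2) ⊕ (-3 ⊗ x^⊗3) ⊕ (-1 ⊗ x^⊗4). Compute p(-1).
p(-1) = -6

A tropical monomial a ⊗ x^⊗i evaluates to a + i · x. Evaluating each term at x = -1:
  Term 0 contributes 4 + 0 · -1 = 4
  Term 1 contributes 6 + 1 · -1 = 5
  Term 2 contributes -2 + 2 · -1 = -4
  Term 3 contributes -3 + 3 · -1 = -6
  Term 4 contributes -1 + 4 · -1 = -5
p(-1) = ⊕ of these = min[4, 5, -4, -6, -5] = -6.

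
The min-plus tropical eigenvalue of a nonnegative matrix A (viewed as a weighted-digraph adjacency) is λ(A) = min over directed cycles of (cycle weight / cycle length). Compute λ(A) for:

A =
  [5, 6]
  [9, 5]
λ(A) = 5

Enumerate directed cycles and compute their means (weight / length). Sample:
  cycle 0 → 0: weight = 5, length = 1, mean = 5/1 ≈ 5.000
  cycle 1 → 1: weight = 5, length = 1, mean = 5/1 ≈ 5.000
  cycle 0 → 1 → 0: weight = 15, length = 2, mean = 15/2 ≈ 7.500
  cycle 1 → 0 → 1: weight = 15, length = 2, mean = 15/2 ≈ 7.500
Minimum mean = 5.000, attained e.g. along the cycle 0 → 0 with weight 5 and length 1. So λ(A) = 5/1 = 5.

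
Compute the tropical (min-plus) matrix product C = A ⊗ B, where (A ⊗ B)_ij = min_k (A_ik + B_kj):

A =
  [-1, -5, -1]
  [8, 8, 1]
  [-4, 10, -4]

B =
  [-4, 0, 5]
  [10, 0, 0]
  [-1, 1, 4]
A ⊗ B =
  [-5, -5, -5]
  [0, 2, 5]
  [-8, -4, 0]

Apply the min-plus product entry-by-entry:
  C[0][0] = min over k of (A[0][0] + B[0][0] = -1 + -4 = -5, A[0][1] + B[1][0] = -5 + 10 = 5, A[0][2] + B[2][0] = -1 + -1 = -2) = -5 (attained at k = 0)
  C[0][1] = min over k of (A[0][0] + B[0][1] = -1 + 0 = -1, A[0][1] + B[1][1] = -5 + 0 = -5, A[0][2] + B[2][1] = -1 + 1 = 0) = -5 (attained at k = 1)
  C[0][2] = min over k of (A[0][0] + B[0][2] = -1 + 5 = 4, A[0][1] + B[1][2] = -5 + 0 = -5, A[0][2] + B[2][2] = -1 + 4 = 3) = -5 (attained at k = 1)
  C[1][0] = min over k of (A[1][0] + B[0][0] = 8 + -4 = 4, A[1][1] + B[1][0] = 8 + 10 = 18, A[1][2] + B[2][0] = 1 + -1 = 0) = 0 (attained at k = 2)
  C[1][1] = min over k of (A[1][0] + B[0][1] = 8 + 0 = 8, A[1][1] + B[1][1] = 8 + 0 = 8, A[1][2] + B[2][1] = 1 + 1 = 2) = 2 (attained at k = 2)
  C[1][2] = min over k of (A[1][0] + B[0][2] = 8 + 5 = 13, A[1][1] + B[1][2] = 8 + 0 = 8, A[1][2] + B[2][2] = 1 + 4 = 5) = 5 (attained at k = 2)
  C[2][0] = min over k of (A[2][0] + B[0][0] = -4 + -4 = -8, A[2][1] + B[1][0] = 10 + 10 = 20, A[2][2] + B[2][0] = -4 + -1 = -5) = -8 (attained at k = 0)
  C[2][1] = min over k of (A[2][0] + B[0][1] = -4 + 0 = -4, A[2][1] + B[1][1] = 10 + 0 = 10, A[2][2] + B[2][1] = -4 + 1 = -3) = -4 (attained at k = 0)
  C[2][2] = min over k of (A[2][0] + B[0][2] = -4 + 5 = 1, A[2][1] + B[1][2] = 10 + 0 = 10, A[2][2] + B[2][2] = -4 + 4 = 0) = 0 (attained at k = 2)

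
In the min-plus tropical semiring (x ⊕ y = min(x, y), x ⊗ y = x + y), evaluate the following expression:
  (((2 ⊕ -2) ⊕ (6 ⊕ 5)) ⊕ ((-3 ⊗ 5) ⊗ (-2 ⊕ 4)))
(((2 ⊕ -2) ⊕ (6 ⊕ 5)) ⊕ ((-3 ⊗ 5) ⊗ (-2 ⊕ 4))) = -2

Expand innermost to outermost. Recall ⊕ takes the minimum of its arguments and ⊗ takes their sum. Working out the expression (((2 ⊕ -2) ⊕ (6 ⊕ 5)) ⊕ ((-3 ⊗ 5) ⊗ (-2 ⊕ 4))) gives -2.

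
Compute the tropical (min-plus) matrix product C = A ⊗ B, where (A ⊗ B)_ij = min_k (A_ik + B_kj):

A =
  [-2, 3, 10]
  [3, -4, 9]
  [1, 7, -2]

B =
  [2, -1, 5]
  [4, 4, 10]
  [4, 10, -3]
A ⊗ B =
  [0, -3, 3]
  [0, 0, 6]
  [2, 0, -5]

Apply the min-plus product entry-by-entry:
  C[0][0] = min over k of (A[0][0] + B[0][0] = -2 + 2 = 0, A[0][1] + B[1][0] = 3 + 4 = 7, A[0][2] + B[2][0] = 10 + 4 = 14) = 0 (attained at k = 0)
  C[0][1] = min over k of (A[0][0] + B[0][1] = -2 + -1 = -3, A[0][1] + B[1][1] = 3 + 4 = 7, A[0][2] + B[2][1] = 10 + 10 = 20) = -3 (attained at k = 0)
  C[0][2] = min over k of (A[0][0] + B[0][2] = -2 + 5 = 3, A[0][1] + B[1][2] = 3 + 10 = 13, A[0][2] + B[2][2] = 10 + -3 = 7) = 3 (attained at k = 0)
  C[1][0] = min over k of (A[1][0] + B[0][0] = 3 + 2 = 5, A[1][1] + B[1][0] = -4 + 4 = 0, A[1][2] + B[2][0] = 9 + 4 = 13) = 0 (attained at k = 1)
  C[1][1] = min over k of (A[1][0] + B[0][1] = 3 + -1 = 2, A[1][1] + B[1][1] = -4 + 4 = 0, A[1][2] + B[2][1] = 9 + 10 = 19) = 0 (attained at k = 1)
  C[1][2] = min over k of (A[1][0] + B[0][2] = 3 + 5 = 8, A[1][1] + B[1][2] = -4 + 10 = 6, A[1][2] + B[2][2] = 9 + -3 = 6) = 6 (attained at k = 1)
  C[2][0] = min over k of (A[2][0] + B[0][0] = 1 + 2 = 3, A[2][1] + B[1][0] = 7 + 4 = 11, A[2][2] + B[2][0] = -2 + 4 = 2) = 2 (attained at k = 2)
  C[2][1] = min over k of (A[2][0] + B[0][1] = 1 + -1 = 0, A[2][1] + B[1][1] = 7 + 4 = 11, A[2][2] + B[2][1] = -2 + 10 = 8) = 0 (attained at k = 0)
  C[2][2] = min over k of (A[2][0] + B[0][2] = 1 + 5 = 6, A[2][1] + B[1][2] = 7 + 10 = 17, A[2][2] + B[2][2] = -2 + -3 = -5) = -5 (attained at k = 2)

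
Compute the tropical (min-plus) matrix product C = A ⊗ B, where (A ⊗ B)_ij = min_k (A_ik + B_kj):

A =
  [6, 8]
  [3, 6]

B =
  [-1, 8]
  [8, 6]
A ⊗ B =
  [5, 14]
  [2, 11]

Apply the min-plus product entry-by-entry:
  C[0][0] = min over k of (A[0][0] + B[0][0] = 6 + -1 = 5, A[0][1] + B[1][0] = 8 + 8 = 16) = 5 (attained at k = 0)
  C[0][1] = min over k of (A[0][0] + B[0][1] = 6 + 8 = 14, A[0][1] + B[1][1] = 8 + 6 = 14) = 14 (attained at k = 0)
  C[1][0] = min over k of (A[1][0] + B[0][0] = 3 + -1 = 2, A[1][1] + B[1][0] = 6 + 8 = 14) = 2 (attained at k = 0)
  C[1][1] = min over k of (A[1][0] + B[0][1] = 3 + 8 = 11, A[1][1] + B[1][1] = 6 + 6 = 12) = 11 (attained at k = 0)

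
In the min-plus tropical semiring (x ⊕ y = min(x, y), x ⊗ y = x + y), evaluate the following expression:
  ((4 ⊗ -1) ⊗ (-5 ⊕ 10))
((4 ⊗ -1) ⊗ (-5 ⊕ 10)) = -2

Expand innermost to outermost. Recall ⊕ takes the minimum of its arguments and ⊗ takes their sum. Working out the expression ((4 ⊗ -1) ⊗ (-5 ⊕ 10)) gives -2.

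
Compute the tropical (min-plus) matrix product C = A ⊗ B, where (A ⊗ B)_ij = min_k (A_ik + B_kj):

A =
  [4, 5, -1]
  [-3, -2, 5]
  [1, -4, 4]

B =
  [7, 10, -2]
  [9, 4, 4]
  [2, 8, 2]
A ⊗ B =
  [1, 7, 1]
  [4, 2, -5]
  [5, 0, -1]

Apply the min-plus product entry-by-entry:
  C[0][0] = min over k of (A[0][0] + B[0][0] = 4 + 7 = 11, A[0][1] + B[1][0] = 5 + 9 = 14, A[0][2] + B[2][0] = -1 + 2 = 1) = 1 (attained at k = 2)
  C[0][1] = min over k of (A[0][0] + B[0][1] = 4 + 10 = 14, A[0][1] + B[1][1] = 5 + 4 = 9, A[0][2] + B[2][1] = -1 + 8 = 7) = 7 (attained at k = 2)
  C[0][2] = min over k of (A[0][0] + B[0][2] = 4 + -2 = 2, A[0][1] + B[1][2] = 5 + 4 = 9, A[0][2] + B[2][2] = -1 + 2 = 1) = 1 (attained at k = 2)
  C[1][0] = min over k of (A[1][0] + B[0][0] = -3 + 7 = 4, A[1][1] + B[1][0] = -2 + 9 = 7, A[1][2] + B[2][0] = 5 + 2 = 7) = 4 (attained at k = 0)
  C[1][1] = min over k of (A[1][0] + B[0][1] = -3 + 10 = 7, A[1][1] + B[1][1] = -2 + 4 = 2, A[1][2] + B[2][1] = 5 + 8 = 13) = 2 (attained at k = 1)
  C[1][2] = min over k of (A[1][0] + B[0][2] = -3 + -2 = -5, A[1][1] + B[1][2] = -2 + 4 = 2, A[1][2] + B[2][2] = 5 + 2 = 7) = -5 (attained at k = 0)
  C[2][0] = min over k of (A[2][0] + B[0][0] = 1 + 7 = 8, A[2][1] + B[1][0] = -4 + 9 = 5, A[2][2] + B[2][0] = 4 + 2 = 6) = 5 (attained at k = 1)
  C[2][1] = min over k of (A[2][0] + B[0][1] = 1 + 10 = 11, A[2][1] + B[1][1] = -4 + 4 = 0, A[2][2] + B[2][1] = 4 + 8 = 12) = 0 (attained at k = 1)
  C[2][2] = min over k of (A[2][0] + B[0][2] = 1 + -2 = -1, A[2][1] + B[1][2] = -4 + 4 = 0, A[2][2] + B[2][2] = 4 + 2 = 6) = -1 (attained at k = 0)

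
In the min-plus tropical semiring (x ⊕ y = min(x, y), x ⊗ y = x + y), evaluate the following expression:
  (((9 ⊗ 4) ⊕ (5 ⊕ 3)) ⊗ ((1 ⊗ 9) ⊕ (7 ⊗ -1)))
(((9 ⊗ 4) ⊕ (5 ⊕ 3)) ⊗ ((1 ⊗ 9) ⊕ (7 ⊗ -1))) = 9

Expand innermost to outermost. Recall ⊕ takes the minimum of its arguments and ⊗ takes their sum. Working out the expression (((9 ⊗ 4) ⊕ (5 ⊕ 3)) ⊗ ((1 ⊗ 9) ⊕ (7 ⊗ -1))) gives 9.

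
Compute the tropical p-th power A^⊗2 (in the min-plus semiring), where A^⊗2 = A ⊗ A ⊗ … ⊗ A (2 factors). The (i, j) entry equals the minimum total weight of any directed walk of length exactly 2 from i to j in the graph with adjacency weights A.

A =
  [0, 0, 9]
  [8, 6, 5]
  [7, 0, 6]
A^⊗2 =
  [0, 0, 5]
  [8, 5, 11]
  [7, 6, 5]

Each entry (A^⊗2)_ij equals the minimum over all length-2 walks i = v_0 → v_1 → … → v_2 = j of Σ_t A[v_t][v_{t+1}]. For example, for (i, j) = (0, 2) we minimise over 3 possible intermediate vertex sequences; the minimum is 5, attained along the walk 0 → 1 → 2.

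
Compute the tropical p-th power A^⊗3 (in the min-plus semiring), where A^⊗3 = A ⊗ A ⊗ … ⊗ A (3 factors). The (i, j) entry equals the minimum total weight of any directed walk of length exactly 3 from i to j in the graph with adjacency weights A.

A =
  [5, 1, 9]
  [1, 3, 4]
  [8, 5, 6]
A^⊗3 =
  [5, 3, 8]
  [3, 5, 6]
  [9, 7, 12]

Each entry (A^⊗3)_ij equals the minimum over all length-3 walks i = v_0 → v_1 → … → v_3 = j of Σ_t A[v_t][v_{t+1}]. For example, for (i, j) = (0, 2) we minimise over 9 possible intermediate vertex sequences; the minimum is 8, attained along the walk 0 → 1 → 1 → 2.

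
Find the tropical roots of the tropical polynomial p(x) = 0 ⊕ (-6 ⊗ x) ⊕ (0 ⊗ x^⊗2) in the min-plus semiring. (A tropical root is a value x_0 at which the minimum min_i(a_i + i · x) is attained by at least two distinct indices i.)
Roots: {-6, 6}

Each tropical root is a break point of the lower envelope of the lines y = a_i + i · x (there are 3 lines, with slopes 0, 1, ..., 2). Only the lines that attain the minimum somewhere contribute to roots; other lines are dominated. Here the surviving (envelope) indices are i = 2, i = 1, i = 0.
Intersections between consecutive envelope lines give the roots: for adjacent envelope indices i < j the intersection is x = (a_i − a_j) / (j − i). Reading off the sorted break points: {-6, 6}.
Verification: at each break x_0, at least two indices attain the minimum of min_i(a_i + i · x_0).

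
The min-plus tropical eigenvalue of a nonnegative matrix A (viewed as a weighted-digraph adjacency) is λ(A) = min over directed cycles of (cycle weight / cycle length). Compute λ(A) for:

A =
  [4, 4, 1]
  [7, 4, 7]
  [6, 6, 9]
λ(A) = 7/2

Enumerate directed cycles and compute their means (weight / length). Sample:
  cycle 0 → 0: weight = 4, length = 1, mean = 4/1 ≈ 4.000
  cycle 1 → 1: weight = 4, length = 1, mean = 4/1 ≈ 4.000
  cycle 2 → 2: weight = 9, length = 1, mean = 9/1 ≈ 9.000
  cycle 0 → 1 → 0: weight = 11, length = 2, mean = 11/2 ≈ 5.500
  cycle 0 → 2 → 0: weight = 7, length = 2, mean = 7/2 ≈ 3.500
  cycle 1 → 0 → 1: weight = 11, length = 2, mean = 11/2 ≈ 5.500
Minimum mean = 3.500, attained e.g. along the cycle 0 → 2 → 0 with weight 7 and length 2. So λ(A) = 7/2 = 7/2.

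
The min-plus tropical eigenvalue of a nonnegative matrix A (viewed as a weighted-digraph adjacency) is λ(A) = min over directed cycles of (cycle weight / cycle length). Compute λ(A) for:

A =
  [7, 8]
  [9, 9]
λ(A) = 7

Enumerate directed cycles and compute their means (weight / length). Sample:
  cycle 0 → 0: weight = 7, length = 1, mean = 7/1 ≈ 7.000
  cycle 1 → 1: weight = 9, length = 1, mean = 9/1 ≈ 9.000
  cycle 0 → 1 → 0: weight = 17, length = 2, mean = 17/2 ≈ 8.500
  cycle 1 → 0 → 1: weight = 17, length = 2, mean = 17/2 ≈ 8.500
Minimum mean = 7.000, attained e.g. along the cycle 0 → 0 with weight 7 and length 1. So λ(A) = 7/1 = 7.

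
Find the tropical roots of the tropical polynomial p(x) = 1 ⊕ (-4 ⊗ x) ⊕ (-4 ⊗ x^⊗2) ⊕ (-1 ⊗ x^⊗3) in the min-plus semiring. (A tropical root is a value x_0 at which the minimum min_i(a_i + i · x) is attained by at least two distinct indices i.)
Roots: {-3, 0, 5}

Each tropical root is a break point of the lower envelope of the lines y = a_i + i · x (there are 4 lines, with slopes 0, 1, ..., 3). Only the lines that attain the minimum somewhere contribute to roots; other lines are dominated. Here the surviving (envelope) indices are i = 3, i = 2, i = 1, i = 0.
Intersections between consecutive envelope lines give the roots: for adjacent envelope indices i < j the intersection is x = (a_i − a_j) / (j − i). Reading off the sorted break points: {-3, 0, 5}.
Verification: at each break x_0, at least two indices attain the minimum of min_i(a_i + i · x_0).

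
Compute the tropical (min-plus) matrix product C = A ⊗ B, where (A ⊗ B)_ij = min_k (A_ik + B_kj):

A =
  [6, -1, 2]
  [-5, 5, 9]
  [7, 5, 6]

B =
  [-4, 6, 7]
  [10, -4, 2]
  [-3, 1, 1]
A ⊗ B =
  [-1, -5, 1]
  [-9, 1, 2]
  [3, 1, 7]

Apply the min-plus product entry-by-entry:
  C[0][0] = min over k of (A[0][0] + B[0][0] = 6 + -4 = 2, A[0][1] + B[1][0] = -1 + 10 = 9, A[0][2] + B[2][0] = 2 + -3 = -1) = -1 (attained at k = 2)
  C[0][1] = min over k of (A[0][0] + B[0][1] = 6 + 6 = 12, A[0][1] + B[1][1] = -1 + -4 = -5, A[0][2] + B[2][1] = 2 + 1 = 3) = -5 (attained at k = 1)
  C[0][2] = min over k of (A[0][0] + B[0][2] = 6 + 7 = 13, A[0][1] + B[1][2] = -1 + 2 = 1, A[0][2] + B[2][2] = 2 + 1 = 3) = 1 (attained at k = 1)
  C[1][0] = min over k of (A[1][0] + B[0][0] = -5 + -4 = -9, A[1][1] + B[1][0] = 5 + 10 = 15, A[1][2] + B[2][0] = 9 + -3 = 6) = -9 (attained at k = 0)
  C[1][1] = min over k of (A[1][0] + B[0][1] = -5 + 6 = 1, A[1][1] + B[1][1] = 5 + -4 = 1, A[1][2] + B[2][1] = 9 + 1 = 10) = 1 (attained at k = 0)
  C[1][2] = min over k of (A[1][0] + B[0][2] = -5 + 7 = 2, A[1][1] + B[1][2] = 5 + 2 = 7, A[1][2] + B[2][2] = 9 + 1 = 10) = 2 (attained at k = 0)
  C[2][0] = min over k of (A[2][0] + B[0][0] = 7 + -4 = 3, A[2][1] + B[1][0] = 5 + 10 = 15, A[2][2] + B[2][0] = 6 + -3 = 3) = 3 (attained at k = 0)
  C[2][1] = min over k of (A[2][0] + B[0][1] = 7 + 6 = 13, A[2][1] + B[1][1] = 5 + -4 = 1, A[2][2] + B[2][1] = 6 + 1 = 7) = 1 (attained at k = 1)
  C[2][2] = min over k of (A[2][0] + B[0][2] = 7 + 7 = 14, A[2][1] + B[1][2] = 5 + 2 = 7, A[2][2] + B[2][2] = 6 + 1 = 7) = 7 (attained at k = 1)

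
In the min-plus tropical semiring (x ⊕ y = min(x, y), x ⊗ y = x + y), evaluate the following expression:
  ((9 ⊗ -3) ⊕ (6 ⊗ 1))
((9 ⊗ -3) ⊕ (6 ⊗ 1)) = 6

Expand innermost to outermost. Recall ⊕ takes the minimum of its arguments and ⊗ takes their sum. Working out the expression ((9 ⊗ -3) ⊕ (6 ⊗ 1)) gives 6.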